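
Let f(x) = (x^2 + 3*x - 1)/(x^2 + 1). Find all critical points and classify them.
f'(x) = (-3*x^2 + 4*x + 3)/(x^4 + 2*x^2 + 1)

Solve f'(x) = 0:
  f'(x) = -(3*x^2 - 4*x - 3)/(x^2 + 1)^2; the denominator is positive wherever f is defined, so f'(x) = 0 ⇔ -3*x^2 + 4*x + 3 = 0.
  3*x^2 - 4*x - 3 = 0 has no rational roots; quadratic formula: x = (4 ± √52)/6.
  ⇒ x = 2/3 - sqrt(13)/3 ≈ -0.5352, 2/3 + sqrt(13)/3 ≈ 1.8685

f''(x) = 2*(3*x^3 - 6*x^2 - 9*x + 2)/(x^6 + 3*x^4 + 3*x^2 + 1)
Second-derivative test at each critical point:
  f''(-0.5352) = 4.3575 > 0 → local minimum
  f''(1.8685) = -0.3575 < 0 → local maximum

Critical points: x = 2/3 - sqrt(13)/3 ≈ -0.5352 (local minimum); x = 2/3 + sqrt(13)/3 ≈ 1.8685 (local maximum)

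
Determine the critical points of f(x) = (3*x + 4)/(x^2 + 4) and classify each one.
f'(x) = (-3*x^2 - 8*x + 12)/(x^4 + 8*x^2 + 16)

Solve f'(x) = 0:
  f'(x) = -(3*x^2 + 8*x - 12)/(x^2 + 4)^2; the denominator is positive wherever f is defined, so f'(x) = 0 ⇔ -3*x^2 - 8*x + 12 = 0.
  3*x^2 + 8*x - 12 = 0 has no rational roots; quadratic formula: x = (-8 ± √208)/6.
  ⇒ x = -2*sqrt(13)/3 - 4/3 ≈ -3.7370, -4/3 + 2*sqrt(13)/3 ≈ 1.0704

f''(x) = 2*(4*x^2*(3*x + 4) - (9*x + 4)*(x^2 + 4))/(x^2 + 4)^3
Second-derivative test at each critical point:
  f''(-3.7370) = 0.0447 > 0 → local minimum
  f''(1.0704) = -0.5447 < 0 → local maximum

Critical points: x = -2*sqrt(13)/3 - 4/3 ≈ -3.7370 (local minimum); x = -4/3 + 2*sqrt(13)/3 ≈ 1.0704 (local maximum)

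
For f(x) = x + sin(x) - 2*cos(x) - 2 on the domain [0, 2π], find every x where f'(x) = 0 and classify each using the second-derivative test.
f'(x) = 2*sin(x) + cos(x) + 1

Solve f'(x) = 0 on [0, 2π]:
  f'(x) = 0 ⇔ 2*sin(x) + cos(x) = -1. Write the left side as R·cos(x + φ) with R = √(1² + (-2)²) = sqrt(5), cos φ = sqrt(5)/5, sin φ = -2*sqrt(5)/5; then cos(x + φ) = -sqrt(5)/5. Solve for x and keep the solutions lying in [0, 2π].
  ⇒ x = pi ≈ 3.1416, -atan(4/3) + 2*pi ≈ 5.3559

f''(x) = -sin(x) + 2*cos(x)
Second-derivative test at each critical point:
  f''(3.1416) = -2 < 0 → local maximum
  f''(5.3559) = 2 > 0 → local minimum

Critical points: x = pi ≈ 3.1416 (local maximum); x = -atan(4/3) + 2*pi ≈ 5.3559 (local minimum)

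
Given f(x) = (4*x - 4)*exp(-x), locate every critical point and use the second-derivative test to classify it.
f'(x) = 4*(2 - x)*exp(-x)

Solve f'(x) = 0:
  f'(x) = (8 - 4*x)·exp(-x) and exp(-x) > 0 for every x, so f'(x) = 0 ⇔ 8 - 4*x = 0.
  Factor: 8 - 4*x = -4*(x - 2) = 0.
  ⇒ x = 2

f''(x) = 4*(x - 3)*exp(-x)
Second-derivative test at each critical point:
  f''(2) = -0.5413 < 0 → local maximum

Critical points: x = 2 (local maximum)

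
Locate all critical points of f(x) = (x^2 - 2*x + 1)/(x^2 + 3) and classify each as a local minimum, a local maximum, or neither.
f'(x) = 2*(x^2 + 2*x - 3)/(x^4 + 6*x^2 + 9)

Solve f'(x) = 0:
  f'(x) = 2*(x - 1)*(x + 3)/(x^2 + 3)^2; the denominator is positive wherever f is defined, so f'(x) = 0 ⇔ 2*x^2 + 4*x - 6 = 0.
  Factor: 2*x^2 + 4*x - 6 = 2*(x - 1)*(x + 3) = 0.
  ⇒ x = -3, 1

f''(x) = 4*(-x^3 - 3*x^2 + 9*x + 3)/(x^6 + 9*x^4 + 27*x^2 + 27)
Second-derivative test at each critical point:
  f''(-3) = -1/18 < 0 → local maximum
  f''(1) = 1/2 > 0 → local minimum

Critical points: x = -3 (local maximum); x = 1 (local minimum)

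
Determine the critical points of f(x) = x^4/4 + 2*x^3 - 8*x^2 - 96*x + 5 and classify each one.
f'(x) = x^3 + 6*x^2 - 16*x - 96

Solve f'(x) = 0:
  Factor: x^3 + 6*x^2 - 16*x - 96 = (x - 4)*(x + 4)*(x + 6) = 0.
  ⇒ x = -6, -4, 4

f''(x) = 3*x^2 + 12*x - 16
Second-derivative test at each critical point:
  f''(-6) = 20 > 0 → local minimum
  f''(-4) = -16 < 0 → local maximum
  f''(4) = 80 > 0 → local minimum

Critical points: x = -6 (local minimum); x = -4 (local maximum); x = 4 (local minimum)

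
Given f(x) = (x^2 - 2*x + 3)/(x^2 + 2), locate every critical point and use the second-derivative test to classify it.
f'(x) = 2*(x^2 - x - 2)/(x^4 + 4*x^2 + 4)

Solve f'(x) = 0:
  f'(x) = 2*(x - 2)*(x + 1)/(x^2 + 2)^2; the denominator is positive wherever f is defined, so f'(x) = 0 ⇔ 2*x^2 - 2*x - 4 = 0.
  Factor: 2*x^2 - 2*x - 4 = 2*(x - 2)*(x + 1) = 0.
  ⇒ x = -1, 2

f''(x) = 2*(-2*x^3 + 3*x^2 + 12*x - 2)/(x^6 + 6*x^4 + 12*x^2 + 8)
Second-derivative test at each critical point:
  f''(-1) = -2/3 < 0 → local maximum
  f''(2) = 1/6 > 0 → local minimum

Critical points: x = -1 (local maximum); x = 2 (local minimum)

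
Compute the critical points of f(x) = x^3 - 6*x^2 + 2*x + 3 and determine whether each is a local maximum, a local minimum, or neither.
f'(x) = 3*x^2 - 12*x + 2

Solve f'(x) = 0:
  3*x^2 - 12*x + 2 = 0 has no rational roots; quadratic formula: x = (12 ± √120)/6.
  ⇒ x = 2 - sqrt(30)/3 ≈ 0.1743, sqrt(30)/3 + 2 ≈ 3.8257

f''(x) = 6*x - 12
Second-derivative test at each critical point:
  f''(0.1743) = -10.9545 < 0 → local maximum
  f''(3.8257) = 10.9545 > 0 → local minimum

Critical points: x = 2 - sqrt(30)/3 ≈ 0.1743 (local maximum); x = sqrt(30)/3 + 2 ≈ 3.8257 (local minimum)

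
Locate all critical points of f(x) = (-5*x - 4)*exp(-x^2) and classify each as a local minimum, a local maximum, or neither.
f'(x) = (2*x*(5*x + 4) - 5)*exp(-x^2)

Solve f'(x) = 0:
  f'(x) = (10*x^2 + 8*x - 5)·exp(-x^2) and exp(-x^2) > 0 for every x, so f'(x) = 0 ⇔ 10*x^2 + 8*x - 5 = 0.
  10*x^2 + 8*x - 5 = 0 has no rational roots; quadratic formula: x = (-8 ± √264)/20.
  ⇒ x = -sqrt(66)/10 - 2/5 ≈ -1.2124, -2/5 + sqrt(66)/10 ≈ 0.4124

f''(x) = 2*(-10*x^3 - 8*x^2 + 15*x + 4)*exp(-x^2)
Second-derivative test at each critical point:
  f''(-1.2124) = -3.7361 < 0 → local maximum
  f''(0.4124) = 13.7069 > 0 → local minimum

Critical points: x = -sqrt(66)/10 - 2/5 ≈ -1.2124 (local maximum); x = -2/5 + sqrt(66)/10 ≈ 0.4124 (local minimum)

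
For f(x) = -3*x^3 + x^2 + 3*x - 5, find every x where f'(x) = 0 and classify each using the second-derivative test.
f'(x) = -9*x^2 + 2*x + 3

Solve f'(x) = 0:
  9*x^2 - 2*x - 3 = 0 has no rational roots; quadratic formula: x = (2 ± √112)/18.
  ⇒ x = 1/9 - 2*sqrt(7)/9 ≈ -0.4768, 1/9 + 2*sqrt(7)/9 ≈ 0.6991

f''(x) = 2 - 18*x
Second-derivative test at each critical point:
  f''(-0.4768) = 10.5830 > 0 → local minimum
  f''(0.6991) = -10.5830 < 0 → local maximum

Critical points: x = 1/9 - 2*sqrt(7)/9 ≈ -0.4768 (local minimum); x = 1/9 + 2*sqrt(7)/9 ≈ 0.6991 (local maximum)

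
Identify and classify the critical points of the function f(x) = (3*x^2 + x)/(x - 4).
f'(x) = (3*x^2 - 24*x - 4)/(x^2 - 8*x + 16)

Solve f'(x) = 0:
  f'(x) = (3*x^2 - 24*x - 4)/(x - 4)^2; the denominator is positive wherever f is defined, so f'(x) = 0 ⇔ 3*x^2 - 24*x - 4 = 0.
  3*x^2 - 24*x - 4 = 0 has no rational roots; quadratic formula: x = (24 ± √624)/6.
  ⇒ x = 4 - 2*sqrt(39)/3 ≈ -0.1633, 4 + 2*sqrt(39)/3 ≈ 8.1633

f''(x) = 104/(x^3 - 12*x^2 + 48*x - 64)
Second-derivative test at each critical point:
  f''(-0.1633) = -1.4412 < 0 → local maximum
  f''(8.1633) = 1.4412 > 0 → local minimum

Critical points: x = 4 - 2*sqrt(39)/3 ≈ -0.1633 (local maximum); x = 4 + 2*sqrt(39)/3 ≈ 8.1633 (local minimum)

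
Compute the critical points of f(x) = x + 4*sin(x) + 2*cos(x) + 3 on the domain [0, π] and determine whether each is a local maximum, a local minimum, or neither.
f'(x) = -2*sin(x) + 4*cos(x) + 1

Solve f'(x) = 0 on [0, π]:
  f'(x) = 0 ⇔ -2*sin(x) + 4*cos(x) = -1. Write the left side as R·cos(x + φ) with R = √(4² + 2²) = 2*sqrt(5), cos φ = 2*sqrt(5)/5, sin φ = sqrt(5)/5; then cos(x + φ) = -sqrt(5)/10. Solve for x and keep the solutions lying in [0, π].
  ⇒ x = atan((1 + 2*sqrt(19))/(-2 + sqrt(19))) ≈ 1.3327

f''(x) = -4*sin(x) - 2*cos(x)
Second-derivative test at each critical point:
  f''(1.3327) = -4.3589 < 0 → local maximum

Critical points: x = atan((1 + 2*sqrt(19))/(-2 + sqrt(19))) ≈ 1.3327 (local maximum)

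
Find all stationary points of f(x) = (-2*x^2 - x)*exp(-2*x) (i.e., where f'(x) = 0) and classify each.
f'(x) = (4*x^2 - 2*x - 1)*exp(-2*x)

Solve f'(x) = 0:
  f'(x) = (4*x^2 - 2*x - 1)·exp(-2*x) and exp(-2*x) > 0 for every x, so f'(x) = 0 ⇔ 4*x^2 - 2*x - 1 = 0.
  4*x^2 - 2*x - 1 = 0 has no rational roots; quadratic formula: x = (2 ± √20)/8.
  ⇒ x = 1/4 - sqrt(5)/4 ≈ -0.3090, 1/4 + sqrt(5)/4 ≈ 0.8090

f''(x) = 4*x*(3 - 2*x)*exp(-2*x)
Second-derivative test at each critical point:
  f''(-0.3090) = -8.2971 < 0 → local maximum
  f''(0.8090) = 0.8868 > 0 → local minimum

Critical points: x = 1/4 - sqrt(5)/4 ≈ -0.3090 (local maximum); x = 1/4 + sqrt(5)/4 ≈ 0.8090 (local minimum)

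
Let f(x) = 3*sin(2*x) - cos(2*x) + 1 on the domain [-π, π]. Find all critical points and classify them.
f'(x) = 2*sin(2*x) + 6*cos(2*x)

Solve f'(x) = 0 on [-π, π]:
  f'(x) = 0 ⇔ 3*cos(2*x) = -sin(2*x) ⇔ tan(2*x) = -3, i.e. 2*x = arctan(-3) + nπ; keep the solutions lying in [-π, π].
  ⇒ x = -pi/2 - atan(3)/2 ≈ -2.1953, -atan(3)/2 ≈ -0.6245, -atan(3)/2 + pi/2 ≈ 0.9463, pi - atan(3)/2 ≈ 2.5171

f''(x) = -12*sin(2*x) + 4*cos(2*x)
Second-derivative test at each critical point:
  f''(-2.1953) = -12.6491 < 0 → local maximum
  f''(-0.6245) = 12.6491 > 0 → local minimum
  f''(0.9463) = -12.6491 < 0 → local maximum
  f''(2.5171) = 12.6491 > 0 → local minimum

Critical points: x = -pi/2 - atan(3)/2 ≈ -2.1953 (local maximum); x = -atan(3)/2 ≈ -0.6245 (local minimum); x = -atan(3)/2 + pi/2 ≈ 0.9463 (local maximum); x = pi - atan(3)/2 ≈ 2.5171 (local minimum)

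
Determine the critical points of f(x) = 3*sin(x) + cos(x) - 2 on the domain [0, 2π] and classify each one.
f'(x) = -sin(x) + 3*cos(x)

Solve f'(x) = 0 on [0, 2π]:
  f'(x) = 0 ⇔ 3*cos(x) = sin(x) ⇔ tan(x) = 3, i.e. x = arctan(3) + nπ; keep the solutions lying in [0, 2π].
  ⇒ x = atan(3) ≈ 1.2490, atan(3) + pi ≈ 4.3906

f''(x) = -3*sin(x) - cos(x)
Second-derivative test at each critical point:
  f''(1.2490) = -3.1623 < 0 → local maximum
  f''(4.3906) = 3.1623 > 0 → local minimum

Critical points: x = atan(3) ≈ 1.2490 (local maximum); x = atan(3) + pi ≈ 4.3906 (local minimum)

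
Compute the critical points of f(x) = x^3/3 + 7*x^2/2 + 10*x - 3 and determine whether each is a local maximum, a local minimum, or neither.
f'(x) = x^2 + 7*x + 10

Solve f'(x) = 0:
  Factor: x^2 + 7*x + 10 = (x + 2)*(x + 5) = 0.
  ⇒ x = -5, -2

f''(x) = 2*x + 7
Second-derivative test at each critical point:
  f''(-5) = -3 < 0 → local maximum
  f''(-2) = 3 > 0 → local minimum

Critical points: x = -5 (local maximum); x = -2 (local minimum)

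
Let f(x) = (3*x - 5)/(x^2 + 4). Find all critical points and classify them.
f'(x) = (-3*x^2 + 10*x + 12)/(x^4 + 8*x^2 + 16)

Solve f'(x) = 0:
  f'(x) = -(3*x^2 - 10*x - 12)/(x^2 + 4)^2; the denominator is positive wherever f is defined, so f'(x) = 0 ⇔ -3*x^2 + 10*x + 12 = 0.
  3*x^2 - 10*x - 12 = 0 has no rational roots; quadratic formula: x = (10 ± √244)/6.
  ⇒ x = 5/3 - sqrt(61)/3 ≈ -0.9367, 5/3 + sqrt(61)/3 ≈ 4.2701

f''(x) = 2*(4*x^2*(3*x - 5) + (5 - 9*x)*(x^2 + 4))/(x^2 + 4)^3
Second-derivative test at each critical point:
  f''(-0.9367) = 0.6566 > 0 → local minimum
  f''(4.2701) = -0.0316 < 0 → local maximum

Critical points: x = 5/3 - sqrt(61)/3 ≈ -0.9367 (local minimum); x = 5/3 + sqrt(61)/3 ≈ 4.2701 (local maximum)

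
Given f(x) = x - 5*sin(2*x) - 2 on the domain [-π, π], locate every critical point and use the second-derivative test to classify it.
f'(x) = 1 - 10*cos(2*x)

Solve f'(x) = 0 on [-π, π]:
  f'(x) = 0 ⇔ cos(2*x) = 1/10, i.e. 2*x = ±arccos(1/10) + 2nπ; keep the solutions lying in [-π, π].
  ⇒ x = -pi + acos(1/10)/2 ≈ -2.4063, -acos(1/10)/2 ≈ -0.7353, acos(1/10)/2 ≈ 0.7353, pi - acos(1/10)/2 ≈ 2.4063

f''(x) = 20*sin(2*x)
Second-derivative test at each critical point:
  f''(-2.4063) = 19.8997 > 0 → local minimum
  f''(-0.7353) = -19.8997 < 0 → local maximum
  f''(0.7353) = 19.8997 > 0 → local minimum
  f''(2.4063) = -19.8997 < 0 → local maximum

Critical points: x = -pi + acos(1/10)/2 ≈ -2.4063 (local minimum); x = -acos(1/10)/2 ≈ -0.7353 (local maximum); x = acos(1/10)/2 ≈ 0.7353 (local minimum); x = pi - acos(1/10)/2 ≈ 2.4063 (local maximum)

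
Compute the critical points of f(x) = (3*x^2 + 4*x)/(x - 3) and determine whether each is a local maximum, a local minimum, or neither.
f'(x) = 3*(x^2 - 6*x - 4)/(x^2 - 6*x + 9)

Solve f'(x) = 0:
  f'(x) = 3*(x^2 - 6*x - 4)/(x - 3)^2; the denominator is positive wherever f is defined, so f'(x) = 0 ⇔ 3*x^2 - 18*x - 12 = 0.
  Factor: 3*x^2 - 18*x - 12 = 3*(x^2 - 6*x - 4); x^2 - 6*x - 4 = 0 has no rational roots; quadratic formula: x = (6 ± √52)/2.
  ⇒ x = 3 - sqrt(13) ≈ -0.6056, 3 + sqrt(13) ≈ 6.6056

f''(x) = 78/(x^3 - 9*x^2 + 27*x - 27)
Second-derivative test at each critical point:
  f''(-0.6056) = -1.6641 < 0 → local maximum
  f''(6.6056) = 1.6641 > 0 → local minimum

Critical points: x = 3 - sqrt(13) ≈ -0.6056 (local maximum); x = 3 + sqrt(13) ≈ 6.6056 (local minimum)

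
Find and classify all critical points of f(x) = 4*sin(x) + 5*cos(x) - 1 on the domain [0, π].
f'(x) = -5*sin(x) + 4*cos(x)

Solve f'(x) = 0 on [0, π]:
  f'(x) = 0 ⇔ 4*cos(x) = 5*sin(x) ⇔ tan(x) = 4/5, i.e. x = arctan(4/5) + nπ; keep the solutions lying in [0, π].
  ⇒ x = atan(4/5) ≈ 0.6747

f''(x) = -4*sin(x) - 5*cos(x)
Second-derivative test at each critical point:
  f''(0.6747) = -6.4031 < 0 → local maximum

Critical points: x = atan(4/5) ≈ 0.6747 (local maximum)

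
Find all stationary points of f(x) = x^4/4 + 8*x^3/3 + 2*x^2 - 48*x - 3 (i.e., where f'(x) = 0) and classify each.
f'(x) = x^3 + 8*x^2 + 4*x - 48

Solve f'(x) = 0:
  Factor: x^3 + 8*x^2 + 4*x - 48 = (x - 2)*(x + 4)*(x + 6) = 0.
  ⇒ x = -6, -4, 2

f''(x) = 3*x^2 + 16*x + 4
Second-derivative test at each critical point:
  f''(-6) = 16 > 0 → local minimum
  f''(-4) = -12 < 0 → local maximum
  f''(2) = 48 > 0 → local minimum

Critical points: x = -6 (local minimum); x = -4 (local maximum); x = 2 (local minimum)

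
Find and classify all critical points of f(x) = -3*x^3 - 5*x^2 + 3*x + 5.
f'(x) = -9*x^2 - 10*x + 3

Solve f'(x) = 0:
  9*x^2 + 10*x - 3 = 0 has no rational roots; quadratic formula: x = (-10 ± √208)/18.
  ⇒ x = -2*sqrt(13)/9 - 5/9 ≈ -1.3568, -5/9 + 2*sqrt(13)/9 ≈ 0.2457

f''(x) = -18*x - 10
Second-derivative test at each critical point:
  f''(-1.3568) = 14.4222 > 0 → local minimum
  f''(0.2457) = -14.4222 < 0 → local maximum

Critical points: x = -2*sqrt(13)/9 - 5/9 ≈ -1.3568 (local minimum); x = -5/9 + 2*sqrt(13)/9 ≈ 0.2457 (local maximum)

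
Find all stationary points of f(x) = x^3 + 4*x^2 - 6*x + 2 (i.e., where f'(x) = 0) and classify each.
f'(x) = 3*x^2 + 8*x - 6

Solve f'(x) = 0:
  3*x^2 + 8*x - 6 = 0 has no rational roots; quadratic formula: x = (-8 ± √136)/6.
  ⇒ x = -sqrt(34)/3 - 4/3 ≈ -3.2770, -4/3 + sqrt(34)/3 ≈ 0.6103

f''(x) = 6*x + 8
Second-derivative test at each critical point:
  f''(-3.2770) = -11.6619 < 0 → local maximum
  f''(0.6103) = 11.6619 > 0 → local minimum

Critical points: x = -sqrt(34)/3 - 4/3 ≈ -3.2770 (local maximum); x = -4/3 + sqrt(34)/3 ≈ 0.6103 (local minimum)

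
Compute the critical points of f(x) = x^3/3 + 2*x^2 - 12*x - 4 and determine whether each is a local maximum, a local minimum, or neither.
f'(x) = x^2 + 4*x - 12

Solve f'(x) = 0:
  Factor: x^2 + 4*x - 12 = (x - 2)*(x + 6) = 0.
  ⇒ x = -6, 2

f''(x) = 2*x + 4
Second-derivative test at each critical point:
  f''(-6) = -8 < 0 → local maximum
  f''(2) = 8 > 0 → local minimum

Critical points: x = -6 (local maximum); x = 2 (local minimum)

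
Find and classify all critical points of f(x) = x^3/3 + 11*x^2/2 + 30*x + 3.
f'(x) = x^2 + 11*x + 30

Solve f'(x) = 0:
  Factor: x^2 + 11*x + 30 = (x + 5)*(x + 6) = 0.
  ⇒ x = -6, -5

f''(x) = 2*x + 11
Second-derivative test at each critical point:
  f''(-6) = -1 < 0 → local maximum
  f''(-5) = 1 > 0 → local minimum

Critical points: x = -6 (local maximum); x = -5 (local minimum)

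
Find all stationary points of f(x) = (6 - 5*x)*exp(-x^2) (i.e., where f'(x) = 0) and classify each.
f'(x) = (2*x*(5*x - 6) - 5)*exp(-x^2)

Solve f'(x) = 0:
  f'(x) = (10*x^2 - 12*x - 5)·exp(-x^2) and exp(-x^2) > 0 for every x, so f'(x) = 0 ⇔ 10*x^2 - 12*x - 5 = 0.
  10*x^2 - 12*x - 5 = 0 has no rational roots; quadratic formula: x = (12 ± √344)/20.
  ⇒ x = 3/5 - sqrt(86)/10 ≈ -0.3274, 3/5 + sqrt(86)/10 ≈ 1.5274

f''(x) = 2*(2*x^2*(6 - 5*x) + 15*x - 6)*exp(-x^2)
Second-derivative test at each critical point:
  f''(-0.3274) = -16.6624 < 0 → local maximum
  f''(1.5274) = 1.7995 > 0 → local minimum

Critical points: x = 3/5 - sqrt(86)/10 ≈ -0.3274 (local maximum); x = 3/5 + sqrt(86)/10 ≈ 1.5274 (local minimum)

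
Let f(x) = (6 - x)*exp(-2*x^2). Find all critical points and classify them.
f'(x) = (4*x*(x - 6) - 1)*exp(-2*x^2)

Solve f'(x) = 0:
  f'(x) = (4*x^2 - 24*x - 1)·exp(-2*x^2) and exp(-2*x^2) > 0 for every x, so f'(x) = 0 ⇔ 4*x^2 - 24*x - 1 = 0.
  4*x^2 - 24*x - 1 = 0 has no rational roots; quadratic formula: x = (24 ± √592)/8.
  ⇒ x = 3 - sqrt(37)/2 ≈ -0.0414, 3 + sqrt(37)/2 ≈ 6.0414

f''(x) = 4*(4*x^2*(6 - x) + 3*x - 6)*exp(-2*x^2)
Second-derivative test at each critical point:
  f''(-0.0414) = -24.2479 < 0 → local maximum
  f''(6.0414) = 4.832e-31 > 0 → local minimum

Critical points: x = 3 - sqrt(37)/2 ≈ -0.0414 (local maximum); x = 3 + sqrt(37)/2 ≈ 6.0414 (local minimum)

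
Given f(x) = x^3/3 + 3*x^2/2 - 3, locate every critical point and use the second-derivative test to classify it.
f'(x) = x*(x + 3)

Solve f'(x) = 0:
  Factor: x^2 + 3*x = x*(x + 3) = 0.
  ⇒ x = -3, 0

f''(x) = 2*x + 3
Second-derivative test at each critical point:
  f''(-3) = -3 < 0 → local maximum
  f''(0) = 3 > 0 → local minimum

Critical points: x = -3 (local maximum); x = 0 (local minimum)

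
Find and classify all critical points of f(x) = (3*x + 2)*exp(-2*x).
f'(x) = (-6*x - 1)*exp(-2*x)

Solve f'(x) = 0:
  f'(x) = (-6*x - 1)·exp(-2*x) and exp(-2*x) > 0 for every x, so f'(x) = 0 ⇔ -6*x - 1 = 0.
  -6*x - 1 = 0.
  ⇒ x = -1/6

f''(x) = 4*(3*x - 1)*exp(-2*x)
Second-derivative test at each critical point:
  f''(-1/6) = -8.3737 < 0 → local maximum

Critical points: x = -1/6 (local maximum)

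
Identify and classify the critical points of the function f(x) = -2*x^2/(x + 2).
f'(x) = 2*x*(-x - 4)/(x + 2)^2

Solve f'(x) = 0:
  f'(x) = -2*x*(x + 4)/(x + 2)^2; the denominator is positive wherever f is defined, so f'(x) = 0 ⇔ -2*x^2 - 8*x = 0.
  Factor: -2*x^2 - 8*x = -2*x*(x + 4) = 0.
  ⇒ x = -4, 0

f''(x) = -16/(x^3 + 6*x^2 + 12*x + 8)
Second-derivative test at each critical point:
  f''(-4) = 2 > 0 → local minimum
  f''(0) = -2 < 0 → local maximum

Critical points: x = -4 (local minimum); x = 0 (local maximum)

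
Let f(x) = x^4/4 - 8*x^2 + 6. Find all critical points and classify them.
f'(x) = x*(x^2 - 16)

Solve f'(x) = 0:
  Factor: x^3 - 16*x = x*(x - 4)*(x + 4) = 0.
  ⇒ x = -4, 0, 4

f''(x) = 3*x^2 - 16
Second-derivative test at each critical point:
  f''(-4) = 32 > 0 → local minimum
  f''(0) = -16 < 0 → local maximum
  f''(4) = 32 > 0 → local minimum

Critical points: x = -4 (local minimum); x = 0 (local maximum); x = 4 (local minimum)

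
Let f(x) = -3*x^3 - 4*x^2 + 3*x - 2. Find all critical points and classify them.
f'(x) = -9*x^2 - 8*x + 3

Solve f'(x) = 0:
  9*x^2 + 8*x - 3 = 0 has no rational roots; quadratic formula: x = (-8 ± √172)/18.
  ⇒ x = -sqrt(43)/9 - 4/9 ≈ -1.1730, -4/9 + sqrt(43)/9 ≈ 0.2842

f''(x) = -18*x - 8
Second-derivative test at each critical point:
  f''(-1.1730) = 13.1149 > 0 → local minimum
  f''(0.2842) = -13.1149 < 0 → local maximum

Critical points: x = -sqrt(43)/9 - 4/9 ≈ -1.1730 (local minimum); x = -4/9 + sqrt(43)/9 ≈ 0.2842 (local maximum)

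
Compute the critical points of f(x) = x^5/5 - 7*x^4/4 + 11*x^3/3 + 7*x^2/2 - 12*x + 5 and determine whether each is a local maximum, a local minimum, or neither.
f'(x) = x^4 - 7*x^3 + 11*x^2 + 7*x - 12

Solve f'(x) = 0:
  Factor: x^4 - 7*x^3 + 11*x^2 + 7*x - 12 = (x - 4)*(x - 3)*(x - 1)*(x + 1) = 0.
  ⇒ x = -1, 1, 3, 4

f''(x) = 4*x^3 - 21*x^2 + 22*x + 7
Second-derivative test at each critical point:
  f''(-1) = -40 < 0 → local maximum
  f''(1) = 12 > 0 → local minimum
  f''(3) = -8 < 0 → local maximum
  f''(4) = 15 > 0 → local minimum

Critical points: x = -1 (local maximum); x = 1 (local minimum); x = 3 (local maximum); x = 4 (local minimum)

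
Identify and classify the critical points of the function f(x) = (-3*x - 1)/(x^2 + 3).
f'(x) = (3*x^2 + 2*x - 9)/(x^4 + 6*x^2 + 9)

Solve f'(x) = 0:
  f'(x) = (3*x^2 + 2*x - 9)/(x^2 + 3)^2; the denominator is positive wherever f is defined, so f'(x) = 0 ⇔ 3*x^2 + 2*x - 9 = 0.
  3*x^2 + 2*x - 9 = 0 has no rational roots; quadratic formula: x = (-2 ± √112)/6.
  ⇒ x = -2*sqrt(7)/3 - 1/3 ≈ -2.0972, -1/3 + 2*sqrt(7)/3 ≈ 1.4305

f''(x) = 2*(-4*x^2*(3*x + 1) + (9*x + 1)*(x^2 + 3))/(x^2 + 3)^3
Second-derivative test at each critical point:
  f''(-2.0972) = -0.1934 < 0 → local maximum
  f''(1.4305) = 0.4156 > 0 → local minimum

Critical points: x = -2*sqrt(7)/3 - 1/3 ≈ -2.0972 (local maximum); x = -1/3 + 2*sqrt(7)/3 ≈ 1.4305 (local minimum)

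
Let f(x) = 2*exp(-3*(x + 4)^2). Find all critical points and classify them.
f'(x) = 12*(-x - 4)*exp(-3*(x + 4)^2)

Solve f'(x) = 0:
  f'(x) = (-12*x - 48)·exp(-3*(x + 4)^2) and exp(-3*(x + 4)^2) > 0 for every x, so f'(x) = 0 ⇔ -12*x - 48 = 0.
  Factor: -12*x - 48 = -12*(x + 4) = 0.
  ⇒ x = -4

f''(x) = 12*(6*(x + 4)^2 - 1)*exp(-3*(x + 4)^2)
Second-derivative test at each critical point:
  f''(-4) = -12 < 0 → local maximum

Critical points: x = -4 (local maximum)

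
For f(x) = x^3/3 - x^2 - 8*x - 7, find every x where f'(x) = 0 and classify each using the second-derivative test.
f'(x) = x^2 - 2*x - 8

Solve f'(x) = 0:
  Factor: x^2 - 2*x - 8 = (x - 4)*(x + 2) = 0.
  ⇒ x = -2, 4

f''(x) = 2*x - 2
Second-derivative test at each critical point:
  f''(-2) = -6 < 0 → local maximum
  f''(4) = 6 > 0 → local minimum

Critical points: x = -2 (local maximum); x = 4 (local minimum)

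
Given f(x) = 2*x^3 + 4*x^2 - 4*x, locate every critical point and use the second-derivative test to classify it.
f'(x) = 6*x^2 + 8*x - 4

Solve f'(x) = 0:
  Factor: 6*x^2 + 8*x - 4 = 2*(3*x^2 + 4*x - 2); 3*x^2 + 4*x - 2 = 0 has no rational roots; quadratic formula: x = (-4 ± √40)/6.
  ⇒ x = -sqrt(10)/3 - 2/3 ≈ -1.7208, -2/3 + sqrt(10)/3 ≈ 0.3874

f''(x) = 12*x + 8
Second-derivative test at each critical point:
  f''(-1.7208) = -12.6491 < 0 → local maximum
  f''(0.3874) = 12.6491 > 0 → local minimum

Critical points: x = -sqrt(10)/3 - 2/3 ≈ -1.7208 (local maximum); x = -2/3 + sqrt(10)/3 ≈ 0.3874 (local minimum)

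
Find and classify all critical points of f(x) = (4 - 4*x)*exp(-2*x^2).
f'(x) = 4*(4*x*(x - 1) - 1)*exp(-2*x^2)

Solve f'(x) = 0:
  f'(x) = (16*x^2 - 16*x - 4)·exp(-2*x^2) and exp(-2*x^2) > 0 for every x, so f'(x) = 0 ⇔ 16*x^2 - 16*x - 4 = 0.
  Factor: 16*x^2 - 16*x - 4 = 4*(4*x^2 - 4*x - 1); 4*x^2 - 4*x - 1 = 0 has no rational roots; quadratic formula: x = (4 ± √32)/8.
  ⇒ x = 1/2 - sqrt(2)/2 ≈ -0.2071, 1/2 + sqrt(2)/2 ≈ 1.2071

f''(x) = 16*(4*x^2*(1 - x) + 3*x - 1)*exp(-2*x^2)
Second-derivative test at each critical point:
  f''(-0.2071) = -20.7672 < 0 → local maximum
  f''(1.2071) = 1.2275 > 0 → local minimum

Critical points: x = 1/2 - sqrt(2)/2 ≈ -0.2071 (local maximum); x = 1/2 + sqrt(2)/2 ≈ 1.2071 (local minimum)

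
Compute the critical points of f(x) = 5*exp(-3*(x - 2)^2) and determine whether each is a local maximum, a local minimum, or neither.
f'(x) = 30*(2 - x)*exp(-3*(x - 2)^2)

Solve f'(x) = 0:
  f'(x) = (60 - 30*x)·exp(-3*(x - 2)^2) and exp(-3*(x - 2)^2) > 0 for every x, so f'(x) = 0 ⇔ 60 - 30*x = 0.
  Factor: 60 - 30*x = -30*(x - 2) = 0.
  ⇒ x = 2

f''(x) = 30*(6*(x - 2)^2 - 1)*exp(-3*(x - 2)^2)
Second-derivative test at each critical point:
  f''(2) = -30 < 0 → local maximum

Critical points: x = 2 (local maximum)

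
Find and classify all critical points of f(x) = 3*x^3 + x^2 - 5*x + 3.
f'(x) = 9*x^2 + 2*x - 5

Solve f'(x) = 0:
  9*x^2 + 2*x - 5 = 0 has no rational roots; quadratic formula: x = (-2 ± √184)/18.
  ⇒ x = -sqrt(46)/9 - 1/9 ≈ -0.8647, -1/9 + sqrt(46)/9 ≈ 0.6425

f''(x) = 18*x + 2
Second-derivative test at each critical point:
  f''(-0.8647) = -13.5647 < 0 → local maximum
  f''(0.6425) = 13.5647 > 0 → local minimum

Critical points: x = -sqrt(46)/9 - 1/9 ≈ -0.8647 (local maximum); x = -1/9 + sqrt(46)/9 ≈ 0.6425 (local minimum)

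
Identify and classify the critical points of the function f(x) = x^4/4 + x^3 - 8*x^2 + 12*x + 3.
f'(x) = x^3 + 3*x^2 - 16*x + 12

Solve f'(x) = 0:
  Factor: x^3 + 3*x^2 - 16*x + 12 = (x - 2)*(x - 1)*(x + 6) = 0.
  ⇒ x = -6, 1, 2

f''(x) = 3*x^2 + 6*x - 16
Second-derivative test at each critical point:
  f''(-6) = 56 > 0 → local minimum
  f''(1) = -7 < 0 → local maximum
  f''(2) = 8 > 0 → local minimum

Critical points: x = -6 (local minimum); x = 1 (local maximum); x = 2 (local minimum)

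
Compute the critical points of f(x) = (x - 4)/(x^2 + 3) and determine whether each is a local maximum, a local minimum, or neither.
f'(x) = (x^2 - 2*x*(x - 4) + 3)/(x^2 + 3)^2

Solve f'(x) = 0:
  f'(x) = -(x^2 - 8*x - 3)/(x^2 + 3)^2; the denominator is positive wherever f is defined, so f'(x) = 0 ⇔ -x^2 + 8*x + 3 = 0.
  x^2 - 8*x - 3 = 0 has no rational roots; quadratic formula: x = (8 ± √76)/2.
  ⇒ x = 4 - sqrt(19) ≈ -0.3589, 4 + sqrt(19) ≈ 8.3589

f''(x) = 2*(4*x^2*(x - 4) + (4 - 3*x)*(x^2 + 3))/(x^2 + 3)^3
Second-derivative test at each critical point:
  f''(-0.3589) = 0.8905 > 0 → local minimum
  f''(8.3589) = -0.0016 < 0 → local maximum

Critical points: x = 4 - sqrt(19) ≈ -0.3589 (local minimum); x = 4 + sqrt(19) ≈ 8.3589 (local maximum)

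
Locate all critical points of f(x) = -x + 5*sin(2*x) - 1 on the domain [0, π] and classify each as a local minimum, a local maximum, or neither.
f'(x) = 10*cos(2*x) - 1

Solve f'(x) = 0 on [0, π]:
  f'(x) = 0 ⇔ cos(2*x) = 1/10, i.e. 2*x = ±arccos(1/10) + 2nπ; keep the solutions lying in [0, π].
  ⇒ x = acos(1/10)/2 ≈ 0.7353, pi - acos(1/10)/2 ≈ 2.4063

f''(x) = -20*sin(2*x)
Second-derivative test at each critical point:
  f''(0.7353) = -19.8997 < 0 → local maximum
  f''(2.4063) = 19.8997 > 0 → local minimum

Critical points: x = acos(1/10)/2 ≈ 0.7353 (local maximum); x = pi - acos(1/10)/2 ≈ 2.4063 (local minimum)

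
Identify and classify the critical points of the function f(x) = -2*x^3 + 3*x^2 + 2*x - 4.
f'(x) = -6*x^2 + 6*x + 2

Solve f'(x) = 0:
  Factor: -6*x^2 + 6*x + 2 = -2*(3*x^2 - 3*x - 1); 3*x^2 - 3*x - 1 = 0 has no rational roots; quadratic formula: x = (3 ± √21)/6.
  ⇒ x = 1/2 - sqrt(21)/6 ≈ -0.2638, 1/2 + sqrt(21)/6 ≈ 1.2638

f''(x) = 6 - 12*x
Second-derivative test at each critical point:
  f''(-0.2638) = 9.1652 > 0 → local minimum
  f''(1.2638) = -9.1652 < 0 → local maximum

Critical points: x = 1/2 - sqrt(21)/6 ≈ -0.2638 (local minimum); x = 1/2 + sqrt(21)/6 ≈ 1.2638 (local maximum)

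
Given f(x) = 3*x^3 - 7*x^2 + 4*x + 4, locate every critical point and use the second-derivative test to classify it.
f'(x) = 9*x^2 - 14*x + 4

Solve f'(x) = 0:
  9*x^2 - 14*x + 4 = 0 has no rational roots; quadratic formula: x = (14 ± √52)/18.
  ⇒ x = 7/9 - sqrt(13)/9 ≈ 0.3772, sqrt(13)/9 + 7/9 ≈ 1.1784

f''(x) = 18*x - 14
Second-derivative test at each critical point:
  f''(0.3772) = -7.2111 < 0 → local maximum
  f''(1.1784) = 7.2111 > 0 → local minimum

Critical points: x = 7/9 - sqrt(13)/9 ≈ 0.3772 (local maximum); x = sqrt(13)/9 + 7/9 ≈ 1.1784 (local minimum)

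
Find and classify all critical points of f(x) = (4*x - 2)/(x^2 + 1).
f'(x) = 4*(-x^2 + x + 1)/(x^4 + 2*x^2 + 1)

Solve f'(x) = 0:
  f'(x) = -4*(x^2 - x - 1)/(x^2 + 1)^2; the denominator is positive wherever f is defined, so f'(x) = 0 ⇔ -4*x^2 + 4*x + 4 = 0.
  Factor: -4*x^2 + 4*x + 4 = -4*(x^2 - x - 1); x^2 - x - 1 = 0 has no rational roots; quadratic formula: x = (1 ± √5)/2.
  ⇒ x = 1/2 - sqrt(5)/2 ≈ -0.6180, 1/2 + sqrt(5)/2 ≈ 1.6180

f''(x) = 4*(4*x^2*(2*x - 1) + (1 - 6*x)*(x^2 + 1))/(x^2 + 1)^3
Second-derivative test at each critical point:
  f''(-0.6180) = 4.6833 > 0 → local minimum
  f''(1.6180) = -0.6833 < 0 → local maximum

Critical points: x = 1/2 - sqrt(5)/2 ≈ -0.6180 (local minimum); x = 1/2 + sqrt(5)/2 ≈ 1.6180 (local maximum)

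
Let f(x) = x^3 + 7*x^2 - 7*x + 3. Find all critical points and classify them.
f'(x) = 3*x^2 + 14*x - 7

Solve f'(x) = 0:
  3*x^2 + 14*x - 7 = 0 has no rational roots; quadratic formula: x = (-14 ± √280)/6.
  ⇒ x = -sqrt(70)/3 - 7/3 ≈ -5.1222, -7/3 + sqrt(70)/3 ≈ 0.4555

f''(x) = 6*x + 14
Second-derivative test at each critical point:
  f''(-5.1222) = -16.7332 < 0 → local maximum
  f''(0.4555) = 16.7332 > 0 → local minimum

Critical points: x = -sqrt(70)/3 - 7/3 ≈ -5.1222 (local maximum); x = -7/3 + sqrt(70)/3 ≈ 0.4555 (local minimum)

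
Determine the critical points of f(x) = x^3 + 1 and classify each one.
f'(x) = 3*x^2

Solve f'(x) = 0:
  ⇒ x = 0

f''(x) = 6*x
Second-derivative test at each critical point:
  f''(0) = 0, so the second-derivative test is inconclusive; use the first-derivative test: f'(-1/4) = 0.1875, f'(1/4) = 0.1875 — f' is positive on both sides (no sign change) → neither a local maximum nor a local minimum

Critical points: x = 0 (neither)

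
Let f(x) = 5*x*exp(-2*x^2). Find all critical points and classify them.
f'(x) = 5*(1 - 4*x^2)*exp(-2*x^2)

Solve f'(x) = 0:
  f'(x) = (5 - 20*x^2)·exp(-2*x^2) and exp(-2*x^2) > 0 for every x, so f'(x) = 0 ⇔ 5 - 20*x^2 = 0.
  Factor: 5 - 20*x^2 = -5*(2*x - 1)*(2*x + 1) = 0.
  ⇒ x = -1/2, 1/2

f''(x) = (80*x^3 - 60*x)*exp(-2*x^2)
Second-derivative test at each critical point:
  f''(-1/2) = 12.1306 > 0 → local minimum
  f''(1/2) = -12.1306 < 0 → local maximum

Critical points: x = -1/2 (local minimum); x = 1/2 (local maximum)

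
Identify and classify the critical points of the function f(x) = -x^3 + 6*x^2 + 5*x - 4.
f'(x) = -3*x^2 + 12*x + 5

Solve f'(x) = 0:
  3*x^2 - 12*x - 5 = 0 has no rational roots; quadratic formula: x = (12 ± √204)/6.
  ⇒ x = 2 - sqrt(51)/3 ≈ -0.3805, 2 + sqrt(51)/3 ≈ 4.3805

f''(x) = 12 - 6*x
Second-derivative test at each critical point:
  f''(-0.3805) = 14.2829 > 0 → local minimum
  f''(4.3805) = -14.2829 < 0 → local maximum

Critical points: x = 2 - sqrt(51)/3 ≈ -0.3805 (local minimum); x = 2 + sqrt(51)/3 ≈ 4.3805 (local maximum)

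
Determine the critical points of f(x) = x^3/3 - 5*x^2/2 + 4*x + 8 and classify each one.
f'(x) = x^2 - 5*x + 4

Solve f'(x) = 0:
  Factor: x^2 - 5*x + 4 = (x - 4)*(x - 1) = 0.
  ⇒ x = 1, 4

f''(x) = 2*x - 5
Second-derivative test at each critical point:
  f''(1) = -3 < 0 → local maximum
  f''(4) = 3 > 0 → local minimum

Critical points: x = 1 (local maximum); x = 4 (local minimum)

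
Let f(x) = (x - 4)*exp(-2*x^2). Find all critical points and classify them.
f'(x) = (-4*x*(x - 4) + 1)*exp(-2*x^2)

Solve f'(x) = 0:
  f'(x) = (-4*x^2 + 16*x + 1)·exp(-2*x^2) and exp(-2*x^2) > 0 for every x, so f'(x) = 0 ⇔ -4*x^2 + 16*x + 1 = 0.
  4*x^2 - 16*x - 1 = 0 has no rational roots; quadratic formula: x = (16 ± √272)/8.
  ⇒ x = 2 - sqrt(17)/2 ≈ -0.0616, 2 + sqrt(17)/2 ≈ 4.0616

f''(x) = 4*(4*x^2*(x - 4) - 3*x + 4)*exp(-2*x^2)
Second-derivative test at each critical point:
  f''(-0.0616) = 16.3679 > 0 → local minimum
  f''(4.0616) = -7.742e-14 < 0 → local maximum

Critical points: x = 2 - sqrt(17)/2 ≈ -0.0616 (local minimum); x = 2 + sqrt(17)/2 ≈ 4.0616 (local maximum)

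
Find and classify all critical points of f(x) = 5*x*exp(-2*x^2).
f'(x) = 5*(1 - 4*x^2)*exp(-2*x^2)

Solve f'(x) = 0:
  f'(x) = (5 - 20*x^2)·exp(-2*x^2) and exp(-2*x^2) > 0 for every x, so f'(x) = 0 ⇔ 5 - 20*x^2 = 0.
  Factor: 5 - 20*x^2 = -5*(2*x - 1)*(2*x + 1) = 0.
  ⇒ x = -1/2, 1/2

f''(x) = (80*x^3 - 60*x)*exp(-2*x^2)
Second-derivative test at each critical point:
  f''(-1/2) = 12.1306 > 0 → local minimum
  f''(1/2) = -12.1306 < 0 → local maximum

Critical points: x = -1/2 (local minimum); x = 1/2 (local maximum)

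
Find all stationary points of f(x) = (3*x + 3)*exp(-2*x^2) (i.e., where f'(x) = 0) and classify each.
f'(x) = 3*(-4*x*(x + 1) + 1)*exp(-2*x^2)

Solve f'(x) = 0:
  f'(x) = (-12*x^2 - 12*x + 3)·exp(-2*x^2) and exp(-2*x^2) > 0 for every x, so f'(x) = 0 ⇔ -12*x^2 - 12*x + 3 = 0.
  Factor: -12*x^2 - 12*x + 3 = -3*(4*x^2 + 4*x - 1); 4*x^2 + 4*x - 1 = 0 has no rational roots; quadratic formula: x = (-4 ± √32)/8.
  ⇒ x = -sqrt(2)/2 - 1/2 ≈ -1.2071, -1/2 + sqrt(2)/2 ≈ 0.2071

f''(x) = 12*(4*x^2*(x + 1) - 3*x - 1)*exp(-2*x^2)
Second-derivative test at each critical point:
  f''(-1.2071) = 0.9206 > 0 → local minimum
  f''(0.2071) = -15.5754 < 0 → local maximum

Critical points: x = -sqrt(2)/2 - 1/2 ≈ -1.2071 (local minimum); x = -1/2 + sqrt(2)/2 ≈ 0.2071 (local maximum)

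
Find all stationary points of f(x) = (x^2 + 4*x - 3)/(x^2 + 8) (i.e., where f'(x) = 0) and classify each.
f'(x) = 2*(-2*x^2 + 11*x + 16)/(x^4 + 16*x^2 + 64)

Solve f'(x) = 0:
  f'(x) = -2*(2*x^2 - 11*x - 16)/(x^2 + 8)^2; the denominator is positive wherever f is defined, so f'(x) = 0 ⇔ -4*x^2 + 22*x + 32 = 0.
  Factor: -4*x^2 + 22*x + 32 = -2*(2*x^2 - 11*x - 16); 2*x^2 - 11*x - 16 = 0 has no rational roots; quadratic formula: x = (11 ± √249)/4.
  ⇒ x = 11/4 - sqrt(249)/4 ≈ -1.1949, 11/4 + sqrt(249)/4 ≈ 6.6949

f''(x) = 2*(4*x^3 - 33*x^2 - 96*x + 88)/(x^6 + 24*x^4 + 192*x^2 + 512)
Second-derivative test at each critical point:
  f''(-1.1949) = 0.3551 > 0 → local minimum
  f''(6.6949) = -0.0113 < 0 → local maximum

Critical points: x = 11/4 - sqrt(249)/4 ≈ -1.1949 (local minimum); x = 11/4 + sqrt(249)/4 ≈ 6.6949 (local maximum)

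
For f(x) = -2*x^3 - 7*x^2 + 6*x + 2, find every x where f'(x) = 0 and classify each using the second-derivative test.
f'(x) = -6*x^2 - 14*x + 6

Solve f'(x) = 0:
  Factor: -6*x^2 - 14*x + 6 = -2*(3*x^2 + 7*x - 3); 3*x^2 + 7*x - 3 = 0 has no rational roots; quadratic formula: x = (-7 ± √85)/6.
  ⇒ x = -sqrt(85)/6 - 7/6 ≈ -2.7033, -7/6 + sqrt(85)/6 ≈ 0.3699

f''(x) = -12*x - 14
Second-derivative test at each critical point:
  f''(-2.7033) = 18.4391 > 0 → local minimum
  f''(0.3699) = -18.4391 < 0 → local maximum

Critical points: x = -sqrt(85)/6 - 7/6 ≈ -2.7033 (local minimum); x = -7/6 + sqrt(85)/6 ≈ 0.3699 (local maximum)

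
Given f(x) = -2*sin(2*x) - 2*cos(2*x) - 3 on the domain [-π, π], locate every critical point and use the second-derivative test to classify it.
f'(x) = -4*sqrt(2)*cos(2*x + pi/4)

Solve f'(x) = 0 on [-π, π]:
  f'(x) = 0 ⇔ -2*cos(2*x) = -2*sin(2*x) ⇔ tan(2*x) = 1, i.e. 2*x = arctan(1) + nπ; keep the solutions lying in [-π, π].
  ⇒ x = -7*pi/8 ≈ -2.7489, -3*pi/8 ≈ -1.1781, pi/8 ≈ 0.3927, 5*pi/8 ≈ 1.9635

f''(x) = 8*sqrt(2)*sin(2*x + pi/4)
Second-derivative test at each critical point:
  f''(-2.7489) = 11.3137 > 0 → local minimum
  f''(-1.1781) = -11.3137 < 0 → local maximum
  f''(0.3927) = 11.3137 > 0 → local minimum
  f''(1.9635) = -11.3137 < 0 → local maximum

Critical points: x = -7*pi/8 ≈ -2.7489 (local minimum); x = -3*pi/8 ≈ -1.1781 (local maximum); x = pi/8 ≈ 0.3927 (local minimum); x = 5*pi/8 ≈ 1.9635 (local maximum)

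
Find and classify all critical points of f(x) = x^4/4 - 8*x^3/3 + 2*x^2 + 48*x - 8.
f'(x) = x^3 - 8*x^2 + 4*x + 48

Solve f'(x) = 0:
  Factor: x^3 - 8*x^2 + 4*x + 48 = (x - 6)*(x - 4)*(x + 2) = 0.
  ⇒ x = -2, 4, 6

f''(x) = 3*x^2 - 16*x + 4
Second-derivative test at each critical point:
  f''(-2) = 48 > 0 → local minimum
  f''(4) = -12 < 0 → local maximum
  f''(6) = 16 > 0 → local minimum

Critical points: x = -2 (local minimum); x = 4 (local maximum); x = 6 (local minimum)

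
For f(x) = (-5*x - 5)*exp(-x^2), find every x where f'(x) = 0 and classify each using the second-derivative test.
f'(x) = 5*(2*x*(x + 1) - 1)*exp(-x^2)

Solve f'(x) = 0:
  f'(x) = (10*x^2 + 10*x - 5)·exp(-x^2) and exp(-x^2) > 0 for every x, so f'(x) = 0 ⇔ 10*x^2 + 10*x - 5 = 0.
  Factor: 10*x^2 + 10*x - 5 = 5*(2*x^2 + 2*x - 1); 2*x^2 + 2*x - 1 = 0 has no rational roots; quadratic formula: x = (-2 ± √12)/4.
  ⇒ x = -sqrt(3)/2 - 1/2 ≈ -1.3660, -1/2 + sqrt(3)/2 ≈ 0.3660

f''(x) = 10*(-2*x^2*(x + 1) + 3*x + 1)*exp(-x^2)
Second-derivative test at each critical point:
  f''(-1.3660) = -2.6801 < 0 → local maximum
  f''(0.3660) = 15.1487 > 0 → local minimum

Critical points: x = -sqrt(3)/2 - 1/2 ≈ -1.3660 (local maximum); x = -1/2 + sqrt(3)/2 ≈ 0.3660 (local minimum)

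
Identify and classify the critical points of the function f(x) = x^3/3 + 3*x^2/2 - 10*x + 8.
f'(x) = x^2 + 3*x - 10

Solve f'(x) = 0:
  Factor: x^2 + 3*x - 10 = (x - 2)*(x + 5) = 0.
  ⇒ x = -5, 2

f''(x) = 2*x + 3
Second-derivative test at each critical point:
  f''(-5) = -7 < 0 → local maximum
  f''(2) = 7 > 0 → local minimum

Critical points: x = -5 (local maximum); x = 2 (local minimum)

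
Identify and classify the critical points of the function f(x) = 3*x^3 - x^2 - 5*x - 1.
f'(x) = 9*x^2 - 2*x - 5

Solve f'(x) = 0:
  9*x^2 - 2*x - 5 = 0 has no rational roots; quadratic formula: x = (2 ± √184)/18.
  ⇒ x = 1/9 - sqrt(46)/9 ≈ -0.6425, 1/9 + sqrt(46)/9 ≈ 0.8647

f''(x) = 18*x - 2
Second-derivative test at each critical point:
  f''(-0.6425) = -13.5647 < 0 → local maximum
  f''(0.8647) = 13.5647 > 0 → local minimum

Critical points: x = 1/9 - sqrt(46)/9 ≈ -0.6425 (local maximum); x = 1/9 + sqrt(46)/9 ≈ 0.8647 (local minimum)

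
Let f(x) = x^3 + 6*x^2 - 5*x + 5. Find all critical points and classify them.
f'(x) = 3*x^2 + 12*x - 5

Solve f'(x) = 0:
  3*x^2 + 12*x - 5 = 0 has no rational roots; quadratic formula: x = (-12 ± √204)/6.
  ⇒ x = -sqrt(51)/3 - 2 ≈ -4.3805, -2 + sqrt(51)/3 ≈ 0.3805

f''(x) = 6*x + 12
Second-derivative test at each critical point:
  f''(-4.3805) = -14.2829 < 0 → local maximum
  f''(0.3805) = 14.2829 > 0 → local minimum

Critical points: x = -sqrt(51)/3 - 2 ≈ -4.3805 (local maximum); x = -2 + sqrt(51)/3 ≈ 0.3805 (local minimum)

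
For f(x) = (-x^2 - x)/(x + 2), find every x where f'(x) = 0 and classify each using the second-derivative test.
f'(x) = (-x^2 - 4*x - 2)/(x^2 + 4*x + 4)

Solve f'(x) = 0:
  f'(x) = -(x^2 + 4*x + 2)/(x + 2)^2; the denominator is positive wherever f is defined, so f'(x) = 0 ⇔ -x^2 - 4*x - 2 = 0.
  x^2 + 4*x + 2 = 0 has no rational roots; quadratic formula: x = (-4 ± √8)/2.
  ⇒ x = -2 - sqrt(2) ≈ -3.4142, -2 + sqrt(2) ≈ -0.5858

f''(x) = -4/(x^3 + 6*x^2 + 12*x + 8)
Second-derivative test at each critical point:
  f''(-3.4142) = 1.4142 > 0 → local minimum
  f''(-0.5858) = -1.4142 < 0 → local maximum

Critical points: x = -2 - sqrt(2) ≈ -3.4142 (local minimum); x = -2 + sqrt(2) ≈ -0.5858 (local maximum)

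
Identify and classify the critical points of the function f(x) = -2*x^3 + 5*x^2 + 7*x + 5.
f'(x) = -6*x^2 + 10*x + 7

Solve f'(x) = 0:
  6*x^2 - 10*x - 7 = 0 has no rational roots; quadratic formula: x = (10 ± √268)/12.
  ⇒ x = 5/6 - sqrt(67)/6 ≈ -0.5309, 5/6 + sqrt(67)/6 ≈ 2.1976

f''(x) = 10 - 12*x
Second-derivative test at each critical point:
  f''(-0.5309) = 16.3707 > 0 → local minimum
  f''(2.1976) = -16.3707 < 0 → local maximum

Critical points: x = 5/6 - sqrt(67)/6 ≈ -0.5309 (local minimum); x = 5/6 + sqrt(67)/6 ≈ 2.1976 (local maximum)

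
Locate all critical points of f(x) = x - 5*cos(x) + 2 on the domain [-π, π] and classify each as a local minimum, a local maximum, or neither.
f'(x) = 5*sin(x) + 1

Solve f'(x) = 0 on [-π, π]:
  f'(x) = 0 ⇔ sin(x) = -1/5, i.e. x = arcsin(-1/5) + 2nπ or x = π − arcsin(-1/5) + 2nπ; keep the solutions lying in [-π, π].
  ⇒ x = -pi + asin(1/5) ≈ -2.9402, -asin(1/5) ≈ -0.2014

f''(x) = 5*cos(x)
Second-derivative test at each critical point:
  f''(-2.9402) = -4.8990 < 0 → local maximum
  f''(-0.2014) = 4.8990 > 0 → local minimum

Critical points: x = -pi + asin(1/5) ≈ -2.9402 (local maximum); x = -asin(1/5) ≈ -0.2014 (local minimum)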